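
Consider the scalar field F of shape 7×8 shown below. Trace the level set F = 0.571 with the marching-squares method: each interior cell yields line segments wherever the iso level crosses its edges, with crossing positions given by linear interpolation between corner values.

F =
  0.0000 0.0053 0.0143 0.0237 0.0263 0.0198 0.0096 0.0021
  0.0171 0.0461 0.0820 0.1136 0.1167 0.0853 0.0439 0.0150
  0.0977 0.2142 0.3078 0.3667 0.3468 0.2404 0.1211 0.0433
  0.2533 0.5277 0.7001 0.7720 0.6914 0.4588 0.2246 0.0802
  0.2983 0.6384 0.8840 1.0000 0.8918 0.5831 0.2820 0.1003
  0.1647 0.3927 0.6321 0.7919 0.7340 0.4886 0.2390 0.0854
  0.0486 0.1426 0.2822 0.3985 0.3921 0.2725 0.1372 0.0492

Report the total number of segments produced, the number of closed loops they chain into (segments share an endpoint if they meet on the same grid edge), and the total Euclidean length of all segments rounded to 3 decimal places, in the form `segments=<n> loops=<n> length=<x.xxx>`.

segments=16 loops=1 length=11.350

cell (2,1): code 0100 → (2.671,2.000)–(3.000,1.251)
cell (2,2): code 1100 → (2.504,3.000)–(2.671,2.000)
cell (2,3): code 1100 → (2.651,4.000)–(2.504,3.000)
cell (2,4): code 1000 → (3.000,4.518)–(2.651,4.000)
cell (3,0): code 0100 → (3.391,1.000)–(4.000,0.802)
cell (3,1): code 1110 → (3.000,1.251)–(3.391,1.000)
cell (3,4): code 1101 → (3.903,5.000)–(3.000,4.518)
cell (3,5): code 1000 → (4.000,5.040)–(3.903,5.000)
cell (4,0): code 0010 → (4.000,0.802)–(4.274,1.000)
cell (4,1): code 0111 → (4.274,1.000)–(5.000,1.745)
cell (4,4): code 1011 → (5.000,4.664)–(4.128,5.000)
cell (4,5): code 0001 → (4.128,5.000)–(4.000,5.040)
cell (5,1): code 0010 → (5.000,1.745)–(5.175,2.000)
cell (5,2): code 0011 → (5.175,2.000)–(5.562,3.000)
cell (5,3): code 0011 → (5.562,3.000)–(5.477,4.000)
cell (5,4): code 0001 → (5.477,4.000)–(5.000,4.664)
total: 16 segments, chained into 1 closed loop(s), length Σ = 11.350399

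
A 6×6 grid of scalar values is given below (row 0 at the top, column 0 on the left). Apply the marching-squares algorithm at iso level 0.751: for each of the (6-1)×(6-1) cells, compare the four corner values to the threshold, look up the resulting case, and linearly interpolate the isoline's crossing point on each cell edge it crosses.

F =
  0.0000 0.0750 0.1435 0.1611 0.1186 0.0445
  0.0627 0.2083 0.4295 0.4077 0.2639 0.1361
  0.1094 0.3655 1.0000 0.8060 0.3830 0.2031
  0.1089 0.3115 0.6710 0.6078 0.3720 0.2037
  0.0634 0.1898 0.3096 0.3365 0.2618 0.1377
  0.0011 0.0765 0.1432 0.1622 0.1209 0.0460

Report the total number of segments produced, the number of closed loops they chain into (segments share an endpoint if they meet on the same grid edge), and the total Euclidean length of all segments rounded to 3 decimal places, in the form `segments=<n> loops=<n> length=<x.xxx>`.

cell (1,1): code 0100 → (1.564,2.000)–(2.000,1.608)
cell (1,2): code 1100 → (1.862,3.000)–(1.564,2.000)
cell (1,3): code 1000 → (2.000,3.130)–(1.862,3.000)
cell (2,1): code 0010 → (2.000,1.608)–(2.757,2.000)
cell (2,2): code 0011 → (2.757,2.000)–(2.277,3.000)
cell (2,3): code 0001 → (2.277,3.000)–(2.000,3.130)
total: 6 segments, chained into 1 closed loop(s), length Σ = 4.088105

segments=6 loops=1 length=4.088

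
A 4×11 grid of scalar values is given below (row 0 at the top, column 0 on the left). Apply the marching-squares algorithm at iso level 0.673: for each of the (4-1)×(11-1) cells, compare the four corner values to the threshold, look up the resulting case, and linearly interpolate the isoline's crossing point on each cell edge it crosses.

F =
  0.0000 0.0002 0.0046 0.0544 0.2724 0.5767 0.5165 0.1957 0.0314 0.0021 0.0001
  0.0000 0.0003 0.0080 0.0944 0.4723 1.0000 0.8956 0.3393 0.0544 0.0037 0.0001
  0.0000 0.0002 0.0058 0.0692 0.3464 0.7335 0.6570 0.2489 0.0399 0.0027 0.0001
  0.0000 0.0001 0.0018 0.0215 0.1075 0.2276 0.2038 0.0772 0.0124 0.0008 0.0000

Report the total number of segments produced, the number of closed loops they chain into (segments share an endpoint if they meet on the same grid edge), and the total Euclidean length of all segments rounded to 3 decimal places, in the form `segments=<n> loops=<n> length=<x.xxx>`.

segments=8 loops=1 length=6.051

cell (0,4): code 0100 → (0.227,5.000)–(1.000,4.380)
cell (0,5): code 1100 → (0.413,6.000)–(0.227,5.000)
cell (0,6): code 1000 → (1.000,6.400)–(0.413,6.000)
cell (1,4): code 0110 → (1.000,4.380)–(2.000,4.844)
cell (1,5): code 1011 → (2.000,5.791)–(1.933,6.000)
cell (1,6): code 0001 → (1.933,6.000)–(1.000,6.400)
cell (2,4): code 0010 → (2.000,4.844)–(2.120,5.000)
cell (2,5): code 0001 → (2.120,5.000)–(2.000,5.791)
total: 8 segments, chained into 1 closed loop(s), length Σ = 6.051465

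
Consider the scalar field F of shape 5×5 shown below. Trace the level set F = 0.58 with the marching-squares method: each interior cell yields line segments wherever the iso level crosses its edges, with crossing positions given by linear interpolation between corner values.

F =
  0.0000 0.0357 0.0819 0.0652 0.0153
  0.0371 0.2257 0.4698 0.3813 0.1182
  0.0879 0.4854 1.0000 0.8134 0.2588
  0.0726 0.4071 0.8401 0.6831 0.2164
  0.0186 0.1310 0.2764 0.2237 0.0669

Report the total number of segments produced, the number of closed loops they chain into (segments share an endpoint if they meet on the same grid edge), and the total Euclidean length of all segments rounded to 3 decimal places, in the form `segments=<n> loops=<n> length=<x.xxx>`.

cell (1,1): code 0100 → (1.208,2.000)–(2.000,1.184)
cell (1,2): code 1100 → (1.460,3.000)–(1.208,2.000)
cell (1,3): code 1000 → (2.000,3.421)–(1.460,3.000)
cell (2,1): code 0110 → (2.000,1.184)–(3.000,1.399)
cell (2,3): code 1001 → (3.000,3.221)–(2.000,3.421)
cell (3,1): code 0010 → (3.000,1.399)–(3.461,2.000)
cell (3,2): code 0011 → (3.461,2.000)–(3.224,3.000)
cell (3,3): code 0001 → (3.224,3.000)–(3.000,3.221)
total: 8 segments, chained into 1 closed loop(s), length Σ = 6.996194

segments=8 loops=1 length=6.996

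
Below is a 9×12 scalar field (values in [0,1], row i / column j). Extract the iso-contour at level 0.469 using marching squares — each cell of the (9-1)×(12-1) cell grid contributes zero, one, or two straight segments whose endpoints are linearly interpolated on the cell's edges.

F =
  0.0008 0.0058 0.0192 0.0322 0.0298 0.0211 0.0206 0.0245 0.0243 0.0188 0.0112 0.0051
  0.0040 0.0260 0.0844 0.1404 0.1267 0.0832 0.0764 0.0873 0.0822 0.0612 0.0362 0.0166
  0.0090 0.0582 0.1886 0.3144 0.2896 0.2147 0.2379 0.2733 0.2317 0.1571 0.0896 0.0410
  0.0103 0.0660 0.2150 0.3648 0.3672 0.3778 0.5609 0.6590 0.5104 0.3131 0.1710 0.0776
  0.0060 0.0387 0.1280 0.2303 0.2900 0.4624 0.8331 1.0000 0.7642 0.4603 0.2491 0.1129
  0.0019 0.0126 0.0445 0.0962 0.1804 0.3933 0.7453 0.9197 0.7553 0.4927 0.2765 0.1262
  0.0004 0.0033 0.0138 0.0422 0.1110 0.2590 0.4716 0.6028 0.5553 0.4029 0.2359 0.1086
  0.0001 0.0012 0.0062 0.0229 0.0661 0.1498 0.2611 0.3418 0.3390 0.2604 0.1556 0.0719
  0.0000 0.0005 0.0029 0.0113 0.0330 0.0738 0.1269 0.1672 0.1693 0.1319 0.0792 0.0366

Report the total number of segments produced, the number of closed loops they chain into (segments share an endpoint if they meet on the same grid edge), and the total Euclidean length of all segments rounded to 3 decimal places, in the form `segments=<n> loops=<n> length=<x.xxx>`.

segments=16 loops=1 length=12.547

cell (2,5): code 0100 → (2.715,6.000)–(3.000,5.498)
cell (2,6): code 1100 → (2.507,7.000)–(2.715,6.000)
cell (2,7): code 1100 → (2.851,8.000)–(2.507,7.000)
cell (2,8): code 1000 → (3.000,8.210)–(2.851,8.000)
cell (3,5): code 0110 → (3.000,5.498)–(4.000,5.018)
cell (3,8): code 1001 → (4.000,8.971)–(3.000,8.210)
cell (4,5): code 0110 → (4.000,5.018)–(5.000,5.215)
cell (4,8): code 1101 → (4.269,9.000)–(4.000,8.971)
cell (4,9): code 1000 → (5.000,9.110)–(4.269,9.000)
cell (5,5): code 0110 → (5.000,5.215)–(6.000,5.988)
cell (5,8): code 1011 → (6.000,8.566)–(5.264,9.000)
cell (5,9): code 0001 → (5.264,9.000)–(5.000,9.110)
cell (6,5): code 0010 → (6.000,5.988)–(6.012,6.000)
cell (6,6): code 0011 → (6.012,6.000)–(6.513,7.000)
cell (6,7): code 0011 → (6.513,7.000)–(6.399,8.000)
cell (6,8): code 0001 → (6.399,8.000)–(6.000,8.566)
total: 16 segments, chained into 1 closed loop(s), length Σ = 12.546866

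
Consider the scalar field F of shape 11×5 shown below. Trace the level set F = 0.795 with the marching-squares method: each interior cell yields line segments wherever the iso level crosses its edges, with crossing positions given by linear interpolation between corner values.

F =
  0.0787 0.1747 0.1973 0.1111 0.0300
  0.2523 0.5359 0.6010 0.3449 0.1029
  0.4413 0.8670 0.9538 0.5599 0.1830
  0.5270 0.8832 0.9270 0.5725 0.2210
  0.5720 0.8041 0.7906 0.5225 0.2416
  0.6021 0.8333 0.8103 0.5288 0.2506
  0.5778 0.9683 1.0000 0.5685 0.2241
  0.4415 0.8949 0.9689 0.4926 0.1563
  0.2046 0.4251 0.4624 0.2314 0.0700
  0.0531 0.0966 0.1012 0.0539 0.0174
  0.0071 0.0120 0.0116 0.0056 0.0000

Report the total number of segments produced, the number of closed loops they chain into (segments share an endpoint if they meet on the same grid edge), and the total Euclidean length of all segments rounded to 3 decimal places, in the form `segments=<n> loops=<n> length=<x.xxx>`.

cell (1,0): code 0100 → (1.783,1.000)–(2.000,0.831)
cell (1,1): code 1100 → (1.550,2.000)–(1.783,1.000)
cell (1,2): code 1000 → (2.000,2.403)–(1.550,2.000)
cell (2,0): code 0110 → (2.000,0.831)–(3.000,0.752)
cell (2,2): code 1001 → (3.000,2.372)–(2.000,2.403)
cell (3,0): code 0110 → (3.000,0.752)–(4.000,0.961)
cell (3,1): code 1011 → (4.000,1.674)–(3.968,2.000)
cell (3,2): code 0001 → (3.968,2.000)–(3.000,2.372)
cell (4,0): code 0110 → (4.000,0.961)–(5.000,0.834)
cell (4,1): code 1101 → (4.223,2.000)–(4.000,1.674)
cell (4,2): code 1000 → (5.000,2.054)–(4.223,2.000)
cell (5,0): code 0110 → (5.000,0.834)–(6.000,0.556)
cell (5,2): code 1001 → (6.000,2.475)–(5.000,2.054)
cell (6,0): code 0110 → (6.000,0.556)–(7.000,0.780)
cell (6,2): code 1001 → (7.000,2.365)–(6.000,2.475)
cell (7,0): code 0010 → (7.000,0.780)–(7.213,1.000)
cell (7,1): code 0011 → (7.213,1.000)–(7.343,2.000)
cell (7,2): code 0001 → (7.343,2.000)–(7.000,2.365)
total: 18 segments, chained into 1 closed loop(s), length Σ = 14.446989

segments=18 loops=1 length=14.447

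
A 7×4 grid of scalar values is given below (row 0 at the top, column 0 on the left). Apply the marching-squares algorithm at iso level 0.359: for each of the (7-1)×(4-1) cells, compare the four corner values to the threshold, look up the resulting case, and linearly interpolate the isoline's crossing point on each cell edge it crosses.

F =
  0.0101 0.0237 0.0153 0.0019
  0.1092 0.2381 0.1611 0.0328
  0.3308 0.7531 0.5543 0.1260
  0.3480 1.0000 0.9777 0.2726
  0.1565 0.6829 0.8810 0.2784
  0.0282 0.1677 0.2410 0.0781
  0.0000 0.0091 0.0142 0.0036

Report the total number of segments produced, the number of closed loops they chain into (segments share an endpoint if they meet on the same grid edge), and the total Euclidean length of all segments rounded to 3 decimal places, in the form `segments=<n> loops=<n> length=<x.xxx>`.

cell (1,0): code 0100 → (1.235,1.000)–(2.000,0.067)
cell (1,1): code 1100 → (1.503,2.000)–(1.235,1.000)
cell (1,2): code 1000 → (2.000,2.456)–(1.503,2.000)
cell (2,0): code 0110 → (2.000,0.067)–(3.000,0.017)
cell (2,2): code 1001 → (3.000,2.877)–(2.000,2.456)
cell (3,0): code 0110 → (3.000,0.017)–(4.000,0.385)
cell (3,2): code 1001 → (4.000,2.866)–(3.000,2.877)
cell (4,0): code 0010 → (4.000,0.385)–(4.629,1.000)
cell (4,1): code 0011 → (4.629,1.000)–(4.816,2.000)
cell (4,2): code 0001 → (4.816,2.000)–(4.000,2.866)
total: 10 segments, chained into 1 closed loop(s), length Σ = 10.155365

segments=10 loops=1 length=10.155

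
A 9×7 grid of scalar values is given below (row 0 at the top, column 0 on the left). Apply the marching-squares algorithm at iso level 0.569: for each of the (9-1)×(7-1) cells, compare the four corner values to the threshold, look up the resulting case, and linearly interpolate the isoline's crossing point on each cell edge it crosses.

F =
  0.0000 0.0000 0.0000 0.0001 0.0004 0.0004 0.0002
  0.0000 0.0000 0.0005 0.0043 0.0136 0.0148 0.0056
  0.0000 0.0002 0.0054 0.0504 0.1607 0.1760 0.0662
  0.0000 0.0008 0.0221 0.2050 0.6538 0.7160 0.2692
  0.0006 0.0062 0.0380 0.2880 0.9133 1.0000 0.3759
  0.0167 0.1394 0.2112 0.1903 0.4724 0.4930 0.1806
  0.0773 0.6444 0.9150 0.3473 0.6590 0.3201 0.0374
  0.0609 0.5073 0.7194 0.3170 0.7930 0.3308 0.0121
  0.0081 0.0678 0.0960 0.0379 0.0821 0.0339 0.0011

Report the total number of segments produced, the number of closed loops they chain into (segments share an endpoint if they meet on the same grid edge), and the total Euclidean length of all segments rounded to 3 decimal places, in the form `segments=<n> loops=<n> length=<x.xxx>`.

cell (2,3): code 0100 → (2.828,4.000)–(3.000,3.811)
cell (2,4): code 1100 → (2.728,5.000)–(2.828,4.000)
cell (2,5): code 1000 → (3.000,5.329)–(2.728,5.000)
cell (3,3): code 0110 → (3.000,3.811)–(4.000,3.449)
cell (3,5): code 1001 → (4.000,5.691)–(3.000,5.329)
cell (4,3): code 0010 → (4.000,3.449)–(4.781,4.000)
cell (4,4): code 0011 → (4.781,4.000)–(4.850,5.000)
cell (4,5): code 0001 → (4.850,5.000)–(4.000,5.691)
cell (5,0): code 0100 → (5.851,1.000)–(6.000,0.867)
cell (5,1): code 1100 → (5.508,2.000)–(5.851,1.000)
cell (5,2): code 1000 → (6.000,2.609)–(5.508,2.000)
cell (5,3): code 0100 → (5.518,4.000)–(6.000,3.711)
cell (5,4): code 1000 → (6.000,4.266)–(5.518,4.000)
cell (6,0): code 0010 → (6.000,0.867)–(6.550,1.000)
cell (6,1): code 0111 → (6.550,1.000)–(7.000,1.291)
cell (6,2): code 1001 → (7.000,2.374)–(6.000,2.609)
cell (6,3): code 0110 → (6.000,3.711)–(7.000,3.529)
cell (6,4): code 1001 → (7.000,4.485)–(6.000,4.266)
cell (7,1): code 0010 → (7.000,1.291)–(7.241,2.000)
cell (7,2): code 0001 → (7.241,2.000)–(7.000,2.374)
cell (7,3): code 0010 → (7.000,3.529)–(7.315,4.000)
cell (7,4): code 0001 → (7.315,4.000)–(7.000,4.485)
total: 22 segments, chained into 3 closed loop(s), length Σ = 16.527574

segments=22 loops=3 length=16.528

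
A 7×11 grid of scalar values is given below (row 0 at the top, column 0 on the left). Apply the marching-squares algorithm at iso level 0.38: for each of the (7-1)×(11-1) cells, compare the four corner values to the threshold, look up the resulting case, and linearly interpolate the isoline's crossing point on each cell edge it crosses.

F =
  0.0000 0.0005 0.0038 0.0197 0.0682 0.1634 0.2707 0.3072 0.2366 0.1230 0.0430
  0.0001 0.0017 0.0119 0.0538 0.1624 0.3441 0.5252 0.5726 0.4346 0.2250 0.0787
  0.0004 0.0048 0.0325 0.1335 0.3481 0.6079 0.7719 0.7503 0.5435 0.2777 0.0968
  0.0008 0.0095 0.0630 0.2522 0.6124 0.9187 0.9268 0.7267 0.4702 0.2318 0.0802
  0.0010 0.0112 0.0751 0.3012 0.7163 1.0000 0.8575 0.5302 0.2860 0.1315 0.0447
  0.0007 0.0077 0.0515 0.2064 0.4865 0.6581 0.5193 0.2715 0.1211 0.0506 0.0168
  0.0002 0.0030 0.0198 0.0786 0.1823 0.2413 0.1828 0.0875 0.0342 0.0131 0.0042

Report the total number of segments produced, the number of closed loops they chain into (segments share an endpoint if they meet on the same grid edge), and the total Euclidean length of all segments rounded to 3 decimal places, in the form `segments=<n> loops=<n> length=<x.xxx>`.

cell (0,5): code 0100 → (0.429,6.000)–(1.000,5.198)
cell (0,6): code 1100 → (0.274,7.000)–(0.429,6.000)
cell (0,7): code 1100 → (0.724,8.000)–(0.274,7.000)
cell (0,8): code 1000 → (1.000,8.260)–(0.724,8.000)
cell (1,4): code 0100 → (1.136,5.000)–(2.000,4.123)
cell (1,5): code 1110 → (1.000,5.198)–(1.136,5.000)
cell (1,8): code 1001 → (2.000,8.615)–(1.000,8.260)
cell (2,3): code 0100 → (2.121,4.000)–(3.000,3.355)
cell (2,4): code 1110 → (2.000,4.123)–(2.121,4.000)
cell (2,8): code 1001 → (3.000,8.378)–(2.000,8.615)
cell (3,3): code 0110 → (3.000,3.355)–(4.000,3.190)
cell (3,7): code 1011 → (4.000,7.615)–(3.490,8.000)
cell (3,8): code 0001 → (3.490,8.000)–(3.000,8.378)
cell (4,3): code 0110 → (4.000,3.190)–(5.000,3.620)
cell (4,6): code 1011 → (5.000,6.562)–(4.581,7.000)
cell (4,7): code 0001 → (4.581,7.000)–(4.000,7.615)
cell (5,3): code 0010 → (5.000,3.620)–(5.350,4.000)
cell (5,4): code 0011 → (5.350,4.000)–(5.667,5.000)
cell (5,5): code 0011 → (5.667,5.000)–(5.414,6.000)
cell (5,6): code 0001 → (5.414,6.000)–(5.000,6.562)
total: 20 segments, chained into 1 closed loop(s), length Σ = 16.402840

segments=20 loops=1 length=16.403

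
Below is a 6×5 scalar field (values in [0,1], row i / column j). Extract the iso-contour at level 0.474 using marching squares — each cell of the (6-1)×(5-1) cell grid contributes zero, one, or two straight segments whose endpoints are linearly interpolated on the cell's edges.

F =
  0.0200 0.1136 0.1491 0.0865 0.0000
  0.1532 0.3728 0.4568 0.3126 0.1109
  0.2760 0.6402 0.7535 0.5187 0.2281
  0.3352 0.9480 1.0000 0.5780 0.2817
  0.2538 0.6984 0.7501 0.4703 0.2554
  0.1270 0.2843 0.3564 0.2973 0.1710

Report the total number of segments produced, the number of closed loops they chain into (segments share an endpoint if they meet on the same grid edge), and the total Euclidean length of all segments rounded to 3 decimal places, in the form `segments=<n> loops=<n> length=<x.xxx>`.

segments=12 loops=1 length=10.454

cell (1,0): code 0100 → (1.378,1.000)–(2.000,0.544)
cell (1,1): code 1100 → (1.058,2.000)–(1.378,1.000)
cell (1,2): code 1100 → (1.783,3.000)–(1.058,2.000)
cell (1,3): code 1000 → (2.000,3.154)–(1.783,3.000)
cell (2,0): code 0110 → (2.000,0.544)–(3.000,0.227)
cell (2,3): code 1001 → (3.000,3.351)–(2.000,3.154)
cell (3,0): code 0110 → (3.000,0.227)–(4.000,0.495)
cell (3,2): code 1011 → (4.000,2.987)–(3.966,3.000)
cell (3,3): code 0001 → (3.966,3.000)–(3.000,3.351)
cell (4,0): code 0010 → (4.000,0.495)–(4.542,1.000)
cell (4,1): code 0011 → (4.542,1.000)–(4.701,2.000)
cell (4,2): code 0001 → (4.701,2.000)–(4.000,2.987)
total: 12 segments, chained into 1 closed loop(s), length Σ = 10.454182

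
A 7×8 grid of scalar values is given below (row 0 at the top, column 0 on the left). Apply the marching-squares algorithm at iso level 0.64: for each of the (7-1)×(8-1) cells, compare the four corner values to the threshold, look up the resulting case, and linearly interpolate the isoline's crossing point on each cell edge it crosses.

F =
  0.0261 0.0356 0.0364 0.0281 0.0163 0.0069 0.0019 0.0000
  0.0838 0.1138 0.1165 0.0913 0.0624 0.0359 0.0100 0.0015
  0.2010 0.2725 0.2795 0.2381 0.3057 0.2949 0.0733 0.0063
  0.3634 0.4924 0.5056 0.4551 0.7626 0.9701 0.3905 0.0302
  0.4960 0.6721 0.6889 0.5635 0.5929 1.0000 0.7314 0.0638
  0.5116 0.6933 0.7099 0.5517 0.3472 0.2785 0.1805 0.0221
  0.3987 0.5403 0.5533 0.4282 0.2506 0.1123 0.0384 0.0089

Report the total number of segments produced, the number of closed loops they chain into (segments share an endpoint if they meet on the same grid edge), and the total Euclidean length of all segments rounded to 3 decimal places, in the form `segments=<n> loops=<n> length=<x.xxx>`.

segments=18 loops=2 length=12.643

cell (2,3): code 0100 → (2.732,4.000)–(3.000,3.601)
cell (2,4): code 1100 → (2.511,5.000)–(2.732,4.000)
cell (2,5): code 1000 → (3.000,5.570)–(2.511,5.000)
cell (3,0): code 0100 → (3.821,1.000)–(4.000,0.818)
cell (3,1): code 1100 → (3.733,2.000)–(3.821,1.000)
cell (3,2): code 1000 → (4.000,2.390)–(3.733,2.000)
cell (3,3): code 0010 → (3.000,3.601)–(3.722,4.000)
cell (3,4): code 0111 → (3.722,4.000)–(4.000,4.116)
cell (3,5): code 1101 → (3.732,6.000)–(3.000,5.570)
cell (3,6): code 1000 → (4.000,6.137)–(3.732,6.000)
cell (4,0): code 0110 → (4.000,0.818)–(5.000,0.707)
cell (4,2): code 1001 → (5.000,2.442)–(4.000,2.390)
cell (4,4): code 0010 → (4.000,4.116)–(4.499,5.000)
cell (4,5): code 0011 → (4.499,5.000)–(4.166,6.000)
cell (4,6): code 0001 → (4.166,6.000)–(4.000,6.137)
cell (5,0): code 0010 → (5.000,0.707)–(5.348,1.000)
cell (5,1): code 0011 → (5.348,1.000)–(5.446,2.000)
cell (5,2): code 0001 → (5.446,2.000)–(5.000,2.442)
total: 18 segments, chained into 2 closed loop(s), length Σ = 12.643015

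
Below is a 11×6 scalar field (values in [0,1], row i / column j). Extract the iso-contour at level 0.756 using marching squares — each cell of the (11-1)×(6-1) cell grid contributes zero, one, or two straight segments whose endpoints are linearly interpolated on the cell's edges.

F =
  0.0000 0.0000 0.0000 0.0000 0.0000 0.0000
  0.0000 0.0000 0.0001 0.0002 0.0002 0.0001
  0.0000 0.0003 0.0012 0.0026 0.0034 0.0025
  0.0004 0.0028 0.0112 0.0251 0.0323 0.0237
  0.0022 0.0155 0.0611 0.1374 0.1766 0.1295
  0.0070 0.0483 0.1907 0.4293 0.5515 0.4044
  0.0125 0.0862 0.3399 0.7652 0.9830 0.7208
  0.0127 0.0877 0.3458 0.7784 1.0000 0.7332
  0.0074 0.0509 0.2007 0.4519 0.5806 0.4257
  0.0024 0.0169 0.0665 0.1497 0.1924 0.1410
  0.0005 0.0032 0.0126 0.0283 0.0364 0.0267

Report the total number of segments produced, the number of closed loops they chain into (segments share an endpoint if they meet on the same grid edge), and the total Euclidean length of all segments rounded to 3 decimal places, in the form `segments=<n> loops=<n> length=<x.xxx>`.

segments=8 loops=1 length=6.461

cell (5,2): code 0100 → (5.973,3.000)–(6.000,2.978)
cell (5,3): code 1100 → (5.474,4.000)–(5.973,3.000)
cell (5,4): code 1000 → (6.000,4.866)–(5.474,4.000)
cell (6,2): code 0110 → (6.000,2.978)–(7.000,2.948)
cell (6,4): code 1001 → (7.000,4.915)–(6.000,4.866)
cell (7,2): code 0010 → (7.000,2.948)–(7.069,3.000)
cell (7,3): code 0011 → (7.069,3.000)–(7.582,4.000)
cell (7,4): code 0001 → (7.582,4.000)–(7.000,4.915)
total: 8 segments, chained into 1 closed loop(s), length Σ = 6.460896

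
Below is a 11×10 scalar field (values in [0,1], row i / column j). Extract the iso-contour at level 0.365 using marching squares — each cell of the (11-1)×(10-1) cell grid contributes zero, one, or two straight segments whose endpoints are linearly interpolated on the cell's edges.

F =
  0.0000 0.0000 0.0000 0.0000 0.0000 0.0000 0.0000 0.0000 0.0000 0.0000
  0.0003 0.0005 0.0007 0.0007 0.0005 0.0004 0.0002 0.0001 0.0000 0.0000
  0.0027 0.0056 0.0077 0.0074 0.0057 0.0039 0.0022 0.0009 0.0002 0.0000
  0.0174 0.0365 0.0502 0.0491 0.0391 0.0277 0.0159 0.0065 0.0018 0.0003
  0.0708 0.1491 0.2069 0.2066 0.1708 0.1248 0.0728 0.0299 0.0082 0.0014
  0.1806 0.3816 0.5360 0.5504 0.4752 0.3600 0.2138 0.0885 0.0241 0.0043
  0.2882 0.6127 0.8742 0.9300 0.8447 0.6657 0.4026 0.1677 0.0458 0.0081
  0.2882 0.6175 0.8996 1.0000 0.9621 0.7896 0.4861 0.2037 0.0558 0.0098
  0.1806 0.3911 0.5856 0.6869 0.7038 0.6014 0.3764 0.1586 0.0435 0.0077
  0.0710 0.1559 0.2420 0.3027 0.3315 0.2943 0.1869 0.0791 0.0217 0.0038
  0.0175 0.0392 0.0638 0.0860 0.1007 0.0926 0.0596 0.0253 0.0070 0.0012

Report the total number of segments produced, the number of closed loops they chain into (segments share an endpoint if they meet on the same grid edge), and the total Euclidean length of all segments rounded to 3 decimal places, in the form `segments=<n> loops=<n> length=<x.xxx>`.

segments=20 loops=1 length=16.955

cell (4,0): code 0100 → (4.929,1.000)–(5.000,0.917)
cell (4,1): code 1100 → (4.480,2.000)–(4.929,1.000)
cell (4,2): code 1100 → (4.461,3.000)–(4.480,2.000)
cell (4,3): code 1100 → (4.638,4.000)–(4.461,3.000)
cell (4,4): code 1000 → (5.000,4.957)–(4.638,4.000)
cell (5,0): code 0110 → (5.000,0.917)–(6.000,0.237)
cell (5,4): code 1101 → (5.016,5.000)–(5.000,4.957)
cell (5,5): code 1100 → (5.801,6.000)–(5.016,5.000)
cell (5,6): code 1000 → (6.000,6.160)–(5.801,6.000)
cell (6,0): code 0110 → (6.000,0.237)–(7.000,0.233)
cell (6,6): code 1001 → (7.000,6.429)–(6.000,6.160)
cell (7,0): code 0110 → (7.000,0.233)–(8.000,0.876)
cell (7,6): code 1001 → (8.000,6.052)–(7.000,6.429)
cell (8,0): code 0010 → (8.000,0.876)–(8.111,1.000)
cell (8,1): code 0011 → (8.111,1.000)–(8.642,2.000)
cell (8,2): code 0011 → (8.642,2.000)–(8.838,3.000)
cell (8,3): code 0011 → (8.838,3.000)–(8.910,4.000)
cell (8,4): code 0011 → (8.910,4.000)–(8.770,5.000)
cell (8,5): code 0011 → (8.770,5.000)–(8.060,6.000)
cell (8,6): code 0001 → (8.060,6.000)–(8.000,6.052)
total: 20 segments, chained into 1 closed loop(s), length Σ = 16.954970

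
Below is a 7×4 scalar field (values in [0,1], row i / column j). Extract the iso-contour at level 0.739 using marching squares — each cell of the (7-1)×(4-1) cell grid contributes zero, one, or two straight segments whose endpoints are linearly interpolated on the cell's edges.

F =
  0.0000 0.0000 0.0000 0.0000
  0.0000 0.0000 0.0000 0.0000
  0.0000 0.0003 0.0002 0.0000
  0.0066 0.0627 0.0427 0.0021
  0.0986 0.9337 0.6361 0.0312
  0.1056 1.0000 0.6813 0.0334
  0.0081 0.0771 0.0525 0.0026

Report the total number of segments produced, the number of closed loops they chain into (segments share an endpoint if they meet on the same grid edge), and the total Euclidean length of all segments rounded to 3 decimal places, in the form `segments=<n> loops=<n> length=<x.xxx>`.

segments=6 loops=1 length=4.302

cell (3,0): code 0100 → (3.776,1.000)–(4.000,0.767)
cell (3,1): code 1000 → (4.000,1.654)–(3.776,1.000)
cell (4,0): code 0110 → (4.000,0.767)–(5.000,0.708)
cell (4,1): code 1001 → (5.000,1.819)–(4.000,1.654)
cell (5,0): code 0010 → (5.000,0.708)–(5.283,1.000)
cell (5,1): code 0001 → (5.283,1.000)–(5.000,1.819)
total: 6 segments, chained into 1 closed loop(s), length Σ = 4.302332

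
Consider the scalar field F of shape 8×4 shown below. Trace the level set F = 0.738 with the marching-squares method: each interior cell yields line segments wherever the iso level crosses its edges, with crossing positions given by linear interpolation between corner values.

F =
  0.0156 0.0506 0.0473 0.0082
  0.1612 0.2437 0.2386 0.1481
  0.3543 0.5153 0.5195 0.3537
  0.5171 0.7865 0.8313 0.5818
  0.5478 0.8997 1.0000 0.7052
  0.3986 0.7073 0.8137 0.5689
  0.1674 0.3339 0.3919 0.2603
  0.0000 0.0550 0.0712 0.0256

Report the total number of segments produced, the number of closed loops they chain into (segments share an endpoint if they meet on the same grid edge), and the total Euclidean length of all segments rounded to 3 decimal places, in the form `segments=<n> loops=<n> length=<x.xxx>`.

cell (2,0): code 0100 → (2.821,1.000)–(3.000,0.820)
cell (2,1): code 1100 → (2.701,2.000)–(2.821,1.000)
cell (2,2): code 1000 → (3.000,2.374)–(2.701,2.000)
cell (3,0): code 0110 → (3.000,0.820)–(4.000,0.540)
cell (3,2): code 1001 → (4.000,2.889)–(3.000,2.374)
cell (4,0): code 0010 → (4.000,0.540)–(4.840,1.000)
cell (4,1): code 0111 → (4.840,1.000)–(5.000,1.289)
cell (4,2): code 1001 → (5.000,2.309)–(4.000,2.889)
cell (5,1): code 0010 → (5.000,1.289)–(5.179,2.000)
cell (5,2): code 0001 → (5.179,2.000)–(5.000,2.309)
total: 10 segments, chained into 1 closed loop(s), length Σ = 7.437593

segments=10 loops=1 length=7.438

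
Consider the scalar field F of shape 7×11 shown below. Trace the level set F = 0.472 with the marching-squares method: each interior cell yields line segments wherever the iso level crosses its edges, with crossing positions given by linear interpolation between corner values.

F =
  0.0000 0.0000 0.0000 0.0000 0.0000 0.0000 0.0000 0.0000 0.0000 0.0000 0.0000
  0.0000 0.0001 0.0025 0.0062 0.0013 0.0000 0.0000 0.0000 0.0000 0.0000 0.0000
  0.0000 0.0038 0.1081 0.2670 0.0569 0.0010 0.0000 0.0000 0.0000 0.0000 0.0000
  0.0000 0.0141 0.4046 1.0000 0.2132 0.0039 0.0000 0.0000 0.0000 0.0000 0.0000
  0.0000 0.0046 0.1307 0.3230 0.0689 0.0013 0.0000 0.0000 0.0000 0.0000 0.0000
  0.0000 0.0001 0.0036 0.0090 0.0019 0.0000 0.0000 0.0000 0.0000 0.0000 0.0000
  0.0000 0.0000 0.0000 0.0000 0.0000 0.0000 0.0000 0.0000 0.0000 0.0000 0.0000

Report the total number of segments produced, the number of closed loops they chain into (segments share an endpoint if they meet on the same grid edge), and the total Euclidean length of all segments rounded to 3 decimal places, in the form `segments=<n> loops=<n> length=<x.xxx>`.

segments=4 loops=1 length=4.337

cell (2,2): code 0100 → (2.280,3.000)–(3.000,2.113)
cell (2,3): code 1000 → (3.000,3.671)–(2.280,3.000)
cell (3,2): code 0010 → (3.000,2.113)–(3.780,3.000)
cell (3,3): code 0001 → (3.780,3.000)–(3.000,3.671)
total: 4 segments, chained into 1 closed loop(s), length Σ = 4.336821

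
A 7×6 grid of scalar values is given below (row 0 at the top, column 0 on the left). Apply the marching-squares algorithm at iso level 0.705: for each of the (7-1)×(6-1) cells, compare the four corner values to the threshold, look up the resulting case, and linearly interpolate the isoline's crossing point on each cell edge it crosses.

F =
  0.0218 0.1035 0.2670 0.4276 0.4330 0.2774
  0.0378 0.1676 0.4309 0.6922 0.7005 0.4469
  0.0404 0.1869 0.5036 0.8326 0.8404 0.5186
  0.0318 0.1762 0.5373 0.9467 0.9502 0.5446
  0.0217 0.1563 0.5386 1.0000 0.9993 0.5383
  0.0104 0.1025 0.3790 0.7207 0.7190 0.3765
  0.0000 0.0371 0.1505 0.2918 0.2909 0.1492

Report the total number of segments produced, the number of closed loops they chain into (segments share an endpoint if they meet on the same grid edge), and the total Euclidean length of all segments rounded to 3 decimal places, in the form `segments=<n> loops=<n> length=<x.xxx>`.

cell (1,2): code 0100 → (1.091,3.000)–(2.000,2.612)
cell (1,3): code 1100 → (1.032,4.000)–(1.091,3.000)
cell (1,4): code 1000 → (2.000,4.421)–(1.032,4.000)
cell (2,2): code 0110 → (2.000,2.612)–(3.000,2.410)
cell (2,4): code 1001 → (3.000,4.605)–(2.000,4.421)
cell (3,2): code 0110 → (3.000,2.410)–(4.000,2.361)
cell (3,4): code 1001 → (4.000,4.638)–(3.000,4.605)
cell (4,2): code 0110 → (4.000,2.361)–(5.000,2.954)
cell (4,4): code 1001 → (5.000,4.041)–(4.000,4.638)
cell (5,2): code 0010 → (5.000,2.954)–(5.037,3.000)
cell (5,3): code 0011 → (5.037,3.000)–(5.033,4.000)
cell (5,4): code 0001 → (5.033,4.000)–(5.000,4.041)
total: 12 segments, chained into 1 closed loop(s), length Σ = 10.522860

segments=12 loops=1 length=10.523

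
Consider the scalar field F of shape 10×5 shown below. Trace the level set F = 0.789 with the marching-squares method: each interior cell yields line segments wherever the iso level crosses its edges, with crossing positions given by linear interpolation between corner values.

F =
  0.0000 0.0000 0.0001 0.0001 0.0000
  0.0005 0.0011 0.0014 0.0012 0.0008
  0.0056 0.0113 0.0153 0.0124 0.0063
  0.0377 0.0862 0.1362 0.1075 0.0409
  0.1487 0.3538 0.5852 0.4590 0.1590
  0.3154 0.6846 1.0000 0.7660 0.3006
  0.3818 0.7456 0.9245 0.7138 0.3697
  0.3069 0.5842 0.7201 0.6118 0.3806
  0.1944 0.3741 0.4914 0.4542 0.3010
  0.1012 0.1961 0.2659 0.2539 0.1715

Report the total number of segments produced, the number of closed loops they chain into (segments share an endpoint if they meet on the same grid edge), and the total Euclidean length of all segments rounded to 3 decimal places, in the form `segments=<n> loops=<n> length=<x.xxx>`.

cell (4,1): code 0100 → (4.491,2.000)–(5.000,1.331)
cell (4,2): code 1000 → (5.000,2.902)–(4.491,2.000)
cell (5,1): code 0110 → (5.000,1.331)–(6.000,1.243)
cell (5,2): code 1001 → (6.000,2.643)–(5.000,2.902)
cell (6,1): code 0010 → (6.000,1.243)–(6.663,2.000)
cell (6,2): code 0001 → (6.663,2.000)–(6.000,2.643)
total: 6 segments, chained into 1 closed loop(s), length Σ = 5.842648

segments=6 loops=1 length=5.843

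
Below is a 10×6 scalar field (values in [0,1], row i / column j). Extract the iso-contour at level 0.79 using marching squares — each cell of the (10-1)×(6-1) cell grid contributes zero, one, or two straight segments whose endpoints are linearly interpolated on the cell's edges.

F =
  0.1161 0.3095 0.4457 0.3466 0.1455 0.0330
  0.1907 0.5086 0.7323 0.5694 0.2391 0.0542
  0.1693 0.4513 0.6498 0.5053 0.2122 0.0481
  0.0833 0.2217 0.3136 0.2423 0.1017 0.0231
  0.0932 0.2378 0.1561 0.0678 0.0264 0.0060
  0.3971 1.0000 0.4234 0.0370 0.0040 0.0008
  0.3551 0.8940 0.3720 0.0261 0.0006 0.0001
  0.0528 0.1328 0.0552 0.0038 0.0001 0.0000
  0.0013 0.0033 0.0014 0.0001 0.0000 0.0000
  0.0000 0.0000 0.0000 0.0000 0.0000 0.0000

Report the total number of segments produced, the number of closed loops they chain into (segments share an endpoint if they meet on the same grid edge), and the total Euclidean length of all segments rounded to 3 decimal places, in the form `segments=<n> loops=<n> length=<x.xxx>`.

segments=6 loops=1 length=3.404

cell (4,0): code 0100 → (4.724,1.000)–(5.000,0.652)
cell (4,1): code 1000 → (5.000,1.364)–(4.724,1.000)
cell (5,0): code 0110 → (5.000,0.652)–(6.000,0.807)
cell (5,1): code 1001 → (6.000,1.199)–(5.000,1.364)
cell (6,0): code 0010 → (6.000,0.807)–(6.137,1.000)
cell (6,1): code 0001 → (6.137,1.000)–(6.000,1.199)
total: 6 segments, chained into 1 closed loop(s), length Σ = 3.404331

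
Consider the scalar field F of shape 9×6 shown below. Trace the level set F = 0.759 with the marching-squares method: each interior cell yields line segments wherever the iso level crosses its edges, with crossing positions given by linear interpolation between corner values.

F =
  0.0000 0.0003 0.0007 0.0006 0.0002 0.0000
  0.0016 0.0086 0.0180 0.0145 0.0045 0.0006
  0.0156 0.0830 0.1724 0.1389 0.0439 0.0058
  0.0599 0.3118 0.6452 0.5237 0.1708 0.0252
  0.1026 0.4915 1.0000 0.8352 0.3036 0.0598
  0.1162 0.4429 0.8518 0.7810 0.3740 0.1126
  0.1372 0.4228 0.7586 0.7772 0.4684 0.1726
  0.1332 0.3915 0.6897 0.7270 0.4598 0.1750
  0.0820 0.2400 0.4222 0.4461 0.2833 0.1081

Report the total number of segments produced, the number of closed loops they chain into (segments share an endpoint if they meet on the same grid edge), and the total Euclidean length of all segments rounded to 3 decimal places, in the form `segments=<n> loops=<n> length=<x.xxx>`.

segments=10 loops=1 length=7.690

cell (3,1): code 0100 → (3.321,2.000)–(4.000,1.526)
cell (3,2): code 1100 → (3.755,3.000)–(3.321,2.000)
cell (3,3): code 1000 → (4.000,3.143)–(3.755,3.000)
cell (4,1): code 0110 → (4.000,1.526)–(5.000,1.773)
cell (4,3): code 1001 → (5.000,3.054)–(4.000,3.143)
cell (5,1): code 0010 → (5.000,1.773)–(5.996,2.000)
cell (5,2): code 0111 → (5.996,2.000)–(6.000,2.022)
cell (5,3): code 1001 → (6.000,3.059)–(5.000,3.054)
cell (6,2): code 0010 → (6.000,2.022)–(6.363,3.000)
cell (6,3): code 0001 → (6.363,3.000)–(6.000,3.059)
total: 10 segments, chained into 1 closed loop(s), length Σ = 7.690179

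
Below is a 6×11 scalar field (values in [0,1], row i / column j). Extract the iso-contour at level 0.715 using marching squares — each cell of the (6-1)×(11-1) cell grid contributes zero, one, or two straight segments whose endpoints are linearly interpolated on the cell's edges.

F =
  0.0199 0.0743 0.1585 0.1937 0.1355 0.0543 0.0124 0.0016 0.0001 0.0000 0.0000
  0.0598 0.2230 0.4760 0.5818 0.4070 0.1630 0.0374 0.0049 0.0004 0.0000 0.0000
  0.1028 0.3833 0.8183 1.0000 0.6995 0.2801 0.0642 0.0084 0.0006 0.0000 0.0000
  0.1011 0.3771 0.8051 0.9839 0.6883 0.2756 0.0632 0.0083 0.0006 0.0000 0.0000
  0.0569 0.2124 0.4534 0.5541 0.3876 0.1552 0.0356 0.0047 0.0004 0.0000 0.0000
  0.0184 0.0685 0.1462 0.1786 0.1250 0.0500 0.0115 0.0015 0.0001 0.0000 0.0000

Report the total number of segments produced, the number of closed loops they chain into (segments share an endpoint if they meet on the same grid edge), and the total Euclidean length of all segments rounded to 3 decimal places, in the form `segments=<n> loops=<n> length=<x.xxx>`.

cell (1,1): code 0100 → (1.698,2.000)–(2.000,1.763)
cell (1,2): code 1100 → (1.319,3.000)–(1.698,2.000)
cell (1,3): code 1000 → (2.000,3.948)–(1.319,3.000)
cell (2,1): code 0110 → (2.000,1.763)–(3.000,1.789)
cell (2,3): code 1001 → (3.000,3.910)–(2.000,3.948)
cell (3,1): code 0010 → (3.000,1.789)–(3.256,2.000)
cell (3,2): code 0011 → (3.256,2.000)–(3.626,3.000)
cell (3,3): code 0001 → (3.626,3.000)–(3.000,3.910)
total: 8 segments, chained into 1 closed loop(s), length Σ = 7.124365

segments=8 loops=1 length=7.124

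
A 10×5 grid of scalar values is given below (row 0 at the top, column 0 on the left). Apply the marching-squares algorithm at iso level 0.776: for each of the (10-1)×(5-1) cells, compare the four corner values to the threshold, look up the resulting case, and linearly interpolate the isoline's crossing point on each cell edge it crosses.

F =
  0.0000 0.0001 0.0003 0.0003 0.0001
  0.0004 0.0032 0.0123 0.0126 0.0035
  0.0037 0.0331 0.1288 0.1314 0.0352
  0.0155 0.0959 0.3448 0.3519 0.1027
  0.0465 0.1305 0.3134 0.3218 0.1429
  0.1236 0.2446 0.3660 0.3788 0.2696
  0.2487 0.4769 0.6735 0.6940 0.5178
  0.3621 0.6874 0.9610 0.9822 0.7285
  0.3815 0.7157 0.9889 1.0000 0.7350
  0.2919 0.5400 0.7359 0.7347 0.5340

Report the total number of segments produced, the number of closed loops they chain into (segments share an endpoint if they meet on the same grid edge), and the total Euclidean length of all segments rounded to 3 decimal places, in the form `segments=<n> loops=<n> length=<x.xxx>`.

cell (6,1): code 0100 → (6.357,2.000)–(7.000,1.324)
cell (6,2): code 1100 → (6.285,3.000)–(6.357,2.000)
cell (6,3): code 1000 → (7.000,3.813)–(6.285,3.000)
cell (7,1): code 0110 → (7.000,1.324)–(8.000,1.221)
cell (7,3): code 1001 → (8.000,3.845)–(7.000,3.813)
cell (8,1): code 0010 → (8.000,1.221)–(8.842,2.000)
cell (8,2): code 0011 → (8.842,2.000)–(8.844,3.000)
cell (8,3): code 0001 → (8.844,3.000)–(8.000,3.845)
total: 8 segments, chained into 1 closed loop(s), length Σ = 8.366309

segments=8 loops=1 length=8.366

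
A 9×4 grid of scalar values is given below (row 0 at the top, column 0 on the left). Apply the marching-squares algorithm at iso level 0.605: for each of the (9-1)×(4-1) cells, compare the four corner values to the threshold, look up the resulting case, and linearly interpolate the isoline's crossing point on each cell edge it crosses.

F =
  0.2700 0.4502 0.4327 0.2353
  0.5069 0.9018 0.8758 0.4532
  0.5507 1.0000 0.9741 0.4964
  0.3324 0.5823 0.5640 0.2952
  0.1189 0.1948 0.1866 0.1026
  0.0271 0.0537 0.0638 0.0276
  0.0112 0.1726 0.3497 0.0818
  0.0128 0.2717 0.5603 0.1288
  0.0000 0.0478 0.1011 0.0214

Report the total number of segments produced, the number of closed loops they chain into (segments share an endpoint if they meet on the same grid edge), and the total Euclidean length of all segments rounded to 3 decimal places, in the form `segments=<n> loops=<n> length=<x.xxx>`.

segments=8 loops=1 length=8.380

cell (0,0): code 0100 → (0.343,1.000)–(1.000,0.248)
cell (0,1): code 1100 → (0.389,2.000)–(0.343,1.000)
cell (0,2): code 1000 → (1.000,2.641)–(0.389,2.000)
cell (1,0): code 0110 → (1.000,0.248)–(2.000,0.121)
cell (1,2): code 1001 → (2.000,2.773)–(1.000,2.641)
cell (2,0): code 0010 → (2.000,0.121)–(2.946,1.000)
cell (2,1): code 0011 → (2.946,1.000)–(2.900,2.000)
cell (2,2): code 0001 → (2.900,2.000)–(2.000,2.773)
total: 8 segments, chained into 1 closed loop(s), length Σ = 8.380149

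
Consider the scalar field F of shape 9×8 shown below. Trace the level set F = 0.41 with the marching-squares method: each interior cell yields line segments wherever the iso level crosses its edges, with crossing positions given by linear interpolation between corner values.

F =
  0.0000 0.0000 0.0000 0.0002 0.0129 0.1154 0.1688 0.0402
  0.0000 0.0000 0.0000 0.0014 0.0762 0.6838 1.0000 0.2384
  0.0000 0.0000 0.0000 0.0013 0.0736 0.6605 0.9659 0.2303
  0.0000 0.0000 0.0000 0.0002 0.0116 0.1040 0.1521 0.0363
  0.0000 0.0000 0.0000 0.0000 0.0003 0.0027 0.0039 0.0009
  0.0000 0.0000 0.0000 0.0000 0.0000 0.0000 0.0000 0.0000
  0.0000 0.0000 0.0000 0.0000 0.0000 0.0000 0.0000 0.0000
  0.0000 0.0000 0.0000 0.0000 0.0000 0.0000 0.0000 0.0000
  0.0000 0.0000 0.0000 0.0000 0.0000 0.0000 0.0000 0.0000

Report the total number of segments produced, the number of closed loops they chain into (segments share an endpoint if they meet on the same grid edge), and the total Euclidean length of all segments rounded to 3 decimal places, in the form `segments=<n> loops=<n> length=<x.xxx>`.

segments=8 loops=1 length=7.402

cell (0,4): code 0100 → (0.518,5.000)–(1.000,4.549)
cell (0,5): code 1100 → (0.290,6.000)–(0.518,5.000)
cell (0,6): code 1000 → (1.000,6.775)–(0.290,6.000)
cell (1,4): code 0110 → (1.000,4.549)–(2.000,4.573)
cell (1,6): code 1001 → (2.000,6.756)–(1.000,6.775)
cell (2,4): code 0010 → (2.000,4.573)–(2.450,5.000)
cell (2,5): code 0011 → (2.450,5.000)–(2.683,6.000)
cell (2,6): code 0001 → (2.683,6.000)–(2.000,6.756)
total: 8 segments, chained into 1 closed loop(s), length Σ = 7.402253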